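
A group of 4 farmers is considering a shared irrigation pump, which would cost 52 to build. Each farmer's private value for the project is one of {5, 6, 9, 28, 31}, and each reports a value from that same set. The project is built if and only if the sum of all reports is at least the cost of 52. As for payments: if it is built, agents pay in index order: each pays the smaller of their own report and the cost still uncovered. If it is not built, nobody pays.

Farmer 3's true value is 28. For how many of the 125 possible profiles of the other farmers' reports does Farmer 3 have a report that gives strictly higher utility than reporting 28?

51

Others report (5, 9, 31): truth gives 0; report 9 gives 19 > 0. Violating.
Others report (5, 28, 28): truth gives 9; report 5 gives 23 > 9. Violating.
Others report (5, 28, 31): truth gives 9; report 5 gives 23 > 9. Violating.
Others report (5, 31, 9): truth gives 12; report 9 gives 19 > 12. Violating.
Others report (5, 5, 5): truth gives 0; no alternative beats it.
Others report (5, 5, 6): truth gives 0; no alternative beats it.
(Checking all 125 profiles: 51 have a profitable deviation, 74 do not.)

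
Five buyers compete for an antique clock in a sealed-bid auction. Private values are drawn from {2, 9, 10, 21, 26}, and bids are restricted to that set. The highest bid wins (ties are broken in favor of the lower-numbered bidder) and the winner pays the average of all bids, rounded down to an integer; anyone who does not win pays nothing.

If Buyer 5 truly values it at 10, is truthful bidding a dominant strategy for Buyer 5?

No

Consider the case where Buyer 1 bids 2, Buyer 2 bids 2, Buyer 3 bids 2 and Buyer 4 bids 10.
Truthful bid 10: loses, pays 0, utility 0.
Bid 21 instead: wins, pays 7, utility 10 - 7 = 3.
Since 3 > 0, bidding 21 is strictly better here, so truthful bidding is not dominant.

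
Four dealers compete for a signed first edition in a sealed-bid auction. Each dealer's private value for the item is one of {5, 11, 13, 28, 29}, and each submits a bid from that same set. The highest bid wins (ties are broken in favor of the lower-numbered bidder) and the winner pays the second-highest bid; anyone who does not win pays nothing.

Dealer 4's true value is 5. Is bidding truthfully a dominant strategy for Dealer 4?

Yes

Check each profile of the others' bids and compare truth against every alternative bid.
Others bid (5, 5, 5): truth gives 0, best alternative gives 0.
Others bid (5, 5, 11): truth gives 0, best alternative gives 0.
Others bid (5, 5, 13): truth gives 0, best alternative gives 0.
Others bid (5, 5, 28): truth gives 0, best alternative gives 0.
Others bid (5, 5, 29): truth gives 0, best alternative gives 0.
Others bid (5, 11, 5): truth gives 0, best alternative gives 0.
(Remaining 119 profiles checked similarly; truth is weakly best in each.)
In every case the truthful bid is at least as good as any alternative, so it is a dominant strategy.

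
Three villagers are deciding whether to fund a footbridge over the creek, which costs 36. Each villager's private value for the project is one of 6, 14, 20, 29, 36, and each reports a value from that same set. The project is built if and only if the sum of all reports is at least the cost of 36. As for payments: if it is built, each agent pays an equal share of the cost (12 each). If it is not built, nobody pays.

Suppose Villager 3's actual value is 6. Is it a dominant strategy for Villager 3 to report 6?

Check each profile of the others' reports and compare truth against every alternative report.
Others report (6, 20): truth gives 0, best alternative gives -6.
Others report (14, 14): truth gives 0, best alternative gives -6.
Others report (20, 6): truth gives 0, best alternative gives -6.
Others report (6, 29): truth gives -6, best alternative gives -6.
Others report (6, 36): truth gives -6, best alternative gives -6.
Others report (14, 20): truth gives -6, best alternative gives -6.
(Remaining 19 profiles checked similarly; truth is weakly best in each.)
In every case the truthful report is at least as good as any alternative, so it is a dominant strategy.

Yes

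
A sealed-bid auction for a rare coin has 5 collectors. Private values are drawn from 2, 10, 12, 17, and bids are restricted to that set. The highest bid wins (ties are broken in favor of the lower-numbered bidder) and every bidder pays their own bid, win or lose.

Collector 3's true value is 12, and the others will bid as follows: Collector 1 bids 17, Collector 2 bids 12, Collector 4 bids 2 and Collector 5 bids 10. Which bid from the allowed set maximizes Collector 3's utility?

Bid 2: loses but pays 2, utility -2.
Bid 10: loses but pays 10, utility -10.
Bid 12: loses but pays 12, utility -12.
Bid 17: loses but pays 17, utility -17.
The best choice is 2 with utility -2.

2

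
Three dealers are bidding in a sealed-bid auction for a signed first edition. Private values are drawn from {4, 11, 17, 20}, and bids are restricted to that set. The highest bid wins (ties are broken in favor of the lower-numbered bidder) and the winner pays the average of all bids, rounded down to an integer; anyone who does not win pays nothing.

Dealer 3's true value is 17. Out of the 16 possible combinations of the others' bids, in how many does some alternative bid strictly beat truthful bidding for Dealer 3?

5

Others bid (4, 4): truth gives 9; bid 11 gives 11 > 9. Violating.
Others bid (4, 17): truth gives 0; bid 20 gives 4 > 0. Violating.
Others bid (11, 17): truth gives 0; bid 20 gives 1 > 0. Violating.
Others bid (17, 4): truth gives 0; bid 20 gives 4 > 0. Violating.
Others bid (4, 11): truth gives 7; no alternative beats it.
Others bid (4, 20): truth gives 0; no alternative beats it.
(Checking all 16 profiles: 5 have a profitable deviation, 11 do not.)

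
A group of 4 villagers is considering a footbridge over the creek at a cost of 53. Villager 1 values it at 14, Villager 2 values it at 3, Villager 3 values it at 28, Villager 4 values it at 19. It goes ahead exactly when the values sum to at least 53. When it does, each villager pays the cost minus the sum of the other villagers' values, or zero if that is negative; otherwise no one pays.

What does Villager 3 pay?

17

Total value 64 ≥ cost 53, so the project is built.
The other villagers' values sum to 36.
Cost minus that sum is 53 - 36 = 17.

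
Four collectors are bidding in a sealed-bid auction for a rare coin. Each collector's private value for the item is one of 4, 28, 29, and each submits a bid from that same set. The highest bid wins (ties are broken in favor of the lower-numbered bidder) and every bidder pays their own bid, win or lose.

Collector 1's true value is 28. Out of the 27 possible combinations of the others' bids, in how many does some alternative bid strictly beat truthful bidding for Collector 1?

Others bid (4, 4, 4): truth gives 0; bid 4 gives 24 > 0. Violating.
Others bid (4, 4, 29): truth gives -28; bid 29 gives -1 > -28. Violating.
Others bid (4, 28, 29): truth gives -28; bid 29 gives -1 > -28. Violating.
Others bid (4, 29, 4): truth gives -28; bid 29 gives -1 > -28. Violating.
Others bid (4, 4, 28): truth gives 0; no alternative beats it.
Others bid (4, 28, 4): truth gives 0; no alternative beats it.
(Checking all 27 profiles: 20 have a profitable deviation, 7 do not.)

20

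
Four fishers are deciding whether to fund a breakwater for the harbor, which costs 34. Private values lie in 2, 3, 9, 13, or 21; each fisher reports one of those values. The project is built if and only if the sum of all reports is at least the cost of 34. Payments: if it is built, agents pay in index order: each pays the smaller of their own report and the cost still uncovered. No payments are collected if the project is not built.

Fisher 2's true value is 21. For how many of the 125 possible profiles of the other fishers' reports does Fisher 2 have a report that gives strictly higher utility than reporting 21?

Others report (2, 2, 21): truth gives 0; report 9 gives 12 > 0. Violating.
Others report (2, 3, 21): truth gives 0; report 9 gives 12 > 0. Violating.
Others report (2, 9, 13): truth gives 0; report 13 gives 8 > 0. Violating.
Others report (2, 9, 21): truth gives 0; report 2 gives 19 > 0. Violating.
Others report (2, 2, 2): truth gives 0; no alternative beats it.
Others report (2, 2, 3): truth gives 0; no alternative beats it.
(Checking all 125 profiles: 90 have a profitable deviation, 35 do not.)

90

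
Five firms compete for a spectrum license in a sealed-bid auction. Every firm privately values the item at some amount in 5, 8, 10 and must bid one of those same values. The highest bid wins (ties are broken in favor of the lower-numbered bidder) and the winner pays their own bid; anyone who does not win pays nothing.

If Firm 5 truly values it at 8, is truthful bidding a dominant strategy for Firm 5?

Check each profile of the others' bids and compare truth against every alternative bid.
Others bid (5, 5, 5, 5): truth gives 0, best alternative gives 0.
Others bid (5, 5, 5, 8): truth gives 0, best alternative gives 0.
Others bid (5, 5, 5, 10): truth gives 0, best alternative gives 0.
Others bid (5, 5, 8, 5): truth gives 0, best alternative gives 0.
Others bid (5, 5, 8, 8): truth gives 0, best alternative gives 0.
Others bid (5, 5, 8, 10): truth gives 0, best alternative gives 0.
(Remaining 75 profiles checked similarly; truth is weakly best in each.)
In every case the truthful bid is at least as good as any alternative, so it is a dominant strategy.

Yes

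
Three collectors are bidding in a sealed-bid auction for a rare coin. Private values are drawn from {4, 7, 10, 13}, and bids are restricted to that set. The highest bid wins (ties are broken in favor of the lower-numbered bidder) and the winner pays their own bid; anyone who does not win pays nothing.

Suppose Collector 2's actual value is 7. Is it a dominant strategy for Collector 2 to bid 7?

Check each profile of the others' bids and compare truth against every alternative bid.
Others bid (4, 4): truth gives 0, best alternative gives 0.
Others bid (4, 7): truth gives 0, best alternative gives 0.
Others bid (4, 10): truth gives 0, best alternative gives 0.
Others bid (4, 13): truth gives 0, best alternative gives 0.
Others bid (7, 4): truth gives 0, best alternative gives 0.
Others bid (7, 7): truth gives 0, best alternative gives 0.
(Remaining 10 profiles checked similarly; truth is weakly best in each.)
In every case the truthful bid is at least as good as any alternative, so it is a dominant strategy.

Yes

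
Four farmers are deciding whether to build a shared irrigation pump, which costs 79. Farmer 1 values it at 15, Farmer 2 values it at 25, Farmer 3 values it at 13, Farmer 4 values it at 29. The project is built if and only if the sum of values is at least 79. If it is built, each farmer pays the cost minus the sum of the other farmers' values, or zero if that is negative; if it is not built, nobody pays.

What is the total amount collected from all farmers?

Total value 82 ≥ cost 79, so it is built.
Farmer 1: others sum to 67; max(0, 79 - 67) = 12.
Farmer 2: others sum to 57; max(0, 79 - 57) = 22.
Farmer 3: others sum to 69; max(0, 79 - 69) = 10.
Farmer 4: others sum to 53; max(0, 79 - 53) = 26.
Total collected = 12 + 22 + 10 + 26 = 70.

70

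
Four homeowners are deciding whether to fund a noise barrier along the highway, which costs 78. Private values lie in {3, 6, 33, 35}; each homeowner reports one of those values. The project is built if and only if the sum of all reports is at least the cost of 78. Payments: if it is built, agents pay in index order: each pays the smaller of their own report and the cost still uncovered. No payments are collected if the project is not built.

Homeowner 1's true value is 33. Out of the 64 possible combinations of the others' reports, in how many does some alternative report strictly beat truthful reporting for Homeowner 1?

Others report (3, 35, 35): truth gives 0; report 6 gives 27 > 0. Violating.
Others report (6, 33, 33): truth gives 0; report 6 gives 27 > 0. Violating.
Others report (6, 33, 35): truth gives 0; report 6 gives 27 > 0. Violating.
Others report (6, 35, 33): truth gives 0; report 6 gives 27 > 0. Violating.
Others report (3, 3, 3): truth gives 0; no alternative beats it.
Others report (3, 3, 6): truth gives 0; no alternative beats it.
(Checking all 64 profiles: 23 have a profitable deviation, 41 do not.)

23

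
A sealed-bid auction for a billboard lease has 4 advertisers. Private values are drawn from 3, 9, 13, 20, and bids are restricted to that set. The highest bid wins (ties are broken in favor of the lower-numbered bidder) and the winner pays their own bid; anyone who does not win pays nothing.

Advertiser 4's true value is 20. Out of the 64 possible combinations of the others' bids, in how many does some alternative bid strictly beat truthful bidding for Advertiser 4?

Others bid (3, 3, 3): truth gives 0; bid 9 gives 11 > 0. Violating.
Others bid (3, 3, 9): truth gives 0; bid 13 gives 7 > 0. Violating.
Others bid (3, 9, 3): truth gives 0; bid 13 gives 7 > 0. Violating.
Others bid (3, 9, 9): truth gives 0; bid 13 gives 7 > 0. Violating.
Others bid (3, 3, 13): truth gives 0; no alternative beats it.
Others bid (3, 3, 20): truth gives 0; no alternative beats it.
(Checking all 64 profiles: 8 have a profitable deviation, 56 do not.)

8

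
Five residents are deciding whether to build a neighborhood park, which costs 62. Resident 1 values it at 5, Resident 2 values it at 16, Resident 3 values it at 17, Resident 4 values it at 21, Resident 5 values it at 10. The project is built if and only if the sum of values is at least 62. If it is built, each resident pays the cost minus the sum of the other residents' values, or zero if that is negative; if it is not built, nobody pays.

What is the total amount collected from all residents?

Total value 69 ≥ cost 62, so it is built.
Resident 1: others sum to 64; max(0, 62 - 64) = 0.
Resident 2: others sum to 53; max(0, 62 - 53) = 9.
Resident 3: others sum to 52; max(0, 62 - 52) = 10.
Resident 4: others sum to 48; max(0, 62 - 48) = 14.
Resident 5: others sum to 59; max(0, 62 - 59) = 3.
Total collected = 0 + 9 + 10 + 14 + 3 = 36.

36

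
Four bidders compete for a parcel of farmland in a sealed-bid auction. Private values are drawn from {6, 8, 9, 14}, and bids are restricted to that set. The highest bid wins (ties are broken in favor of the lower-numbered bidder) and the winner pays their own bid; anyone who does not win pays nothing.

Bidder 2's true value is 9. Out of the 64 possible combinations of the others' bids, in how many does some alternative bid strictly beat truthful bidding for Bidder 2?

Others bid (6, 6, 6): truth gives 0; bid 8 gives 1 > 0. Violating.
Others bid (6, 6, 8): truth gives 0; bid 8 gives 1 > 0. Violating.
Others bid (6, 8, 6): truth gives 0; bid 8 gives 1 > 0. Violating.
Others bid (6, 8, 8): truth gives 0; bid 8 gives 1 > 0. Violating.
Others bid (6, 6, 9): truth gives 0; no alternative beats it.
Others bid (6, 6, 14): truth gives 0; no alternative beats it.
(Checking all 64 profiles: 4 have a profitable deviation, 60 do not.)

4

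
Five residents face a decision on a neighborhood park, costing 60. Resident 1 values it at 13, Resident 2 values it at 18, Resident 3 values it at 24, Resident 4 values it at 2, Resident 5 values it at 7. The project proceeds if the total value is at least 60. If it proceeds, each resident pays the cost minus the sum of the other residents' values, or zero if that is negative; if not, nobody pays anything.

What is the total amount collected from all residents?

Total value 64 ≥ cost 60, so it is built.
Resident 1: others sum to 51; max(0, 60 - 51) = 9.
Resident 2: others sum to 46; max(0, 60 - 46) = 14.
Resident 3: others sum to 40; max(0, 60 - 40) = 20.
Resident 4: others sum to 62; max(0, 60 - 62) = 0.
Resident 5: others sum to 57; max(0, 60 - 57) = 3.
Total collected = 9 + 14 + 20 + 0 + 3 = 46.

46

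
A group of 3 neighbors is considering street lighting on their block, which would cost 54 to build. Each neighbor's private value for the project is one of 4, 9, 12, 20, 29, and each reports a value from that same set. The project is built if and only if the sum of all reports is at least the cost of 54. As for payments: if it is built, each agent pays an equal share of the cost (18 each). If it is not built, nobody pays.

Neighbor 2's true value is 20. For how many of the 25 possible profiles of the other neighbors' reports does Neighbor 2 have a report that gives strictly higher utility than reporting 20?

Others report (4, 29): truth gives 0; report 29 gives 2 > 0. Violating.
Others report (9, 20): truth gives 0; report 29 gives 2 > 0. Violating.
Others report (12, 20): truth gives 0; report 29 gives 2 > 0. Violating.
Others report (20, 9): truth gives 0; report 29 gives 2 > 0. Violating.
Others report (4, 4): truth gives 0; no alternative beats it.
Others report (4, 9): truth gives 0; no alternative beats it.
(Checking all 25 profiles: 6 have a profitable deviation, 19 do not.)

6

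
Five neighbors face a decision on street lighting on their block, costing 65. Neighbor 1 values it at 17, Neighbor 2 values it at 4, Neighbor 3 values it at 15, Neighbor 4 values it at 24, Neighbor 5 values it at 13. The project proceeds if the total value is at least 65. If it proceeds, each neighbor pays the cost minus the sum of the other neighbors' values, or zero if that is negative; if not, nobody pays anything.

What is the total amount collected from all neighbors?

Total value 73 ≥ cost 65, so it is built.
Neighbor 1: others sum to 56; max(0, 65 - 56) = 9.
Neighbor 2: others sum to 69; max(0, 65 - 69) = 0.
Neighbor 3: others sum to 58; max(0, 65 - 58) = 7.
Neighbor 4: others sum to 49; max(0, 65 - 49) = 16.
Neighbor 5: others sum to 60; max(0, 65 - 60) = 5.
Total collected = 9 + 0 + 7 + 16 + 5 = 37.

37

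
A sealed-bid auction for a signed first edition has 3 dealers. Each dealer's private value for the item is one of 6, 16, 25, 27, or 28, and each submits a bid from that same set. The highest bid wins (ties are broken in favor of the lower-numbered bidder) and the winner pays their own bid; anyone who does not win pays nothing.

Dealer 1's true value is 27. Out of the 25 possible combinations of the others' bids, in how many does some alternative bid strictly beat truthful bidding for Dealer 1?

9

Others bid (6, 6): truth gives 0; bid 6 gives 21 > 0. Violating.
Others bid (6, 16): truth gives 0; bid 16 gives 11 > 0. Violating.
Others bid (6, 25): truth gives 0; bid 25 gives 2 > 0. Violating.
Others bid (16, 6): truth gives 0; bid 16 gives 11 > 0. Violating.
Others bid (6, 27): truth gives 0; no alternative beats it.
Others bid (6, 28): truth gives 0; no alternative beats it.
(Checking all 25 profiles: 9 have a profitable deviation, 16 do not.)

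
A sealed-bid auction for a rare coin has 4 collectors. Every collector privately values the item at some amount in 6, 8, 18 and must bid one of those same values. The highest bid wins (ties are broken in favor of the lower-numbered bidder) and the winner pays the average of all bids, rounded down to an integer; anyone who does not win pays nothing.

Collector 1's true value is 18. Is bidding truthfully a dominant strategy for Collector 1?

No

Consider the case where Collector 2 bids 6, Collector 3 bids 6 and Collector 4 bids 6.
Truthful bid 18: wins, pays 9, utility 18 - 9 = 9.
Bid 6 instead: wins, pays 6, utility 18 - 6 = 12.
Since 12 > 9, bidding 6 is strictly better here, so truthful bidding is not dominant.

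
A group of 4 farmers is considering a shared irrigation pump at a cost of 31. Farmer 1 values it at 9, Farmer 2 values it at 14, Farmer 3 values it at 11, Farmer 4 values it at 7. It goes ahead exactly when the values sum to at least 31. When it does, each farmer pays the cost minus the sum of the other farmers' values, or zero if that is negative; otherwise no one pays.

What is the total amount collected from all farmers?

5

Total value 41 ≥ cost 31, so it is built.
Farmer 1: others sum to 32; max(0, 31 - 32) = 0.
Farmer 2: others sum to 27; max(0, 31 - 27) = 4.
Farmer 3: others sum to 30; max(0, 31 - 30) = 1.
Farmer 4: others sum to 34; max(0, 31 - 34) = 0.
Total collected = 0 + 4 + 1 + 0 = 5.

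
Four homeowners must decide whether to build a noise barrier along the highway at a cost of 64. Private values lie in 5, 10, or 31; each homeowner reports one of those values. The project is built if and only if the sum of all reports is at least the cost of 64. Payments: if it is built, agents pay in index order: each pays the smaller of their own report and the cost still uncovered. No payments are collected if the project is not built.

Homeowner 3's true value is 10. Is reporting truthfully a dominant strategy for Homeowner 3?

No

Consider the case where Homeowner 1 reports 5, Homeowner 2 reports 31 and Homeowner 4 reports 31.
Truthful report 10: project built, pays 10, utility 10 - 10 = 0.
Report 5 instead: project built, pays 5, utility 10 - 5 = 5.
Since 5 > 0, reporting 5 is strictly better here, so truthful reporting is not dominant.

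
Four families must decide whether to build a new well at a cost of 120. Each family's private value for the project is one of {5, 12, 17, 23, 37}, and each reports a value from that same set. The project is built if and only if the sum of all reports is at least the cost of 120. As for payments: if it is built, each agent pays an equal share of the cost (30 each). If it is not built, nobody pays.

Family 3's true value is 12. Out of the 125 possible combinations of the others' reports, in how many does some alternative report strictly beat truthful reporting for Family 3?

1

Others report (37, 37, 37): truth gives -18; report 5 gives 0 > -18. Violating.
Others report (5, 5, 5): truth gives 0; no alternative beats it.
Others report (5, 5, 12): truth gives 0; no alternative beats it.
(Checking all 125 profiles: 1 has a profitable deviation, 124 do not.)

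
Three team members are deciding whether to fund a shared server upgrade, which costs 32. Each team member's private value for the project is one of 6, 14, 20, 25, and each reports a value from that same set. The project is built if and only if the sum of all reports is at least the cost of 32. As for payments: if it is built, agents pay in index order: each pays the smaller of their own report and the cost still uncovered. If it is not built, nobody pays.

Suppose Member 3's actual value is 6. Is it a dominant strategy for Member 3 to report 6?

Yes

Check each profile of the others' reports and compare truth against every alternative report.
Others report (6, 14): truth gives 0, best alternative gives -6.
Others report (14, 6): truth gives 0, best alternative gives -6.
Others report (14, 20): truth gives 6, best alternative gives 6.
Others report (14, 25): truth gives 6, best alternative gives 6.
Others report (20, 14): truth gives 6, best alternative gives 6.
Others report (20, 20): truth gives 6, best alternative gives 6.
(Remaining 10 profiles checked similarly; truth is weakly best in each.)
In every case the truthful report is at least as good as any alternative, so it is a dominant strategy.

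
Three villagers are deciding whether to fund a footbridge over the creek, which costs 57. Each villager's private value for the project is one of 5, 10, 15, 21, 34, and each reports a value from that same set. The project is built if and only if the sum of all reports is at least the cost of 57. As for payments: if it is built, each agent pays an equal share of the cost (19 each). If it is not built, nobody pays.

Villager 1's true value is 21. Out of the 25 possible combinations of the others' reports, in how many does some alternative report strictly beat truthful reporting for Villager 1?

7

Others report (5, 21): truth gives 0; report 34 gives 2 > 0. Violating.
Others report (10, 15): truth gives 0; report 34 gives 2 > 0. Violating.
Others report (10, 21): truth gives 0; report 34 gives 2 > 0. Violating.
Others report (15, 10): truth gives 0; report 34 gives 2 > 0. Violating.
Others report (5, 5): truth gives 0; no alternative beats it.
Others report (5, 10): truth gives 0; no alternative beats it.
(Checking all 25 profiles: 7 have a profitable deviation, 18 do not.)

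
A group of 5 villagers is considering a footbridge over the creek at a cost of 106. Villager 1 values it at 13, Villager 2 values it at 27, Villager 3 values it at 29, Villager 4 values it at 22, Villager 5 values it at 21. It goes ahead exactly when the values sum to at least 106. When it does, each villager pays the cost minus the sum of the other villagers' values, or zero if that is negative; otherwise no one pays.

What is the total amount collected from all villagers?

Total value 112 ≥ cost 106, so it is built.
Villager 1: others sum to 99; max(0, 106 - 99) = 7.
Villager 2: others sum to 85; max(0, 106 - 85) = 21.
Villager 3: others sum to 83; max(0, 106 - 83) = 23.
Villager 4: others sum to 90; max(0, 106 - 90) = 16.
Villager 5: others sum to 91; max(0, 106 - 91) = 15.
Total collected = 7 + 21 + 23 + 16 + 15 = 82.

82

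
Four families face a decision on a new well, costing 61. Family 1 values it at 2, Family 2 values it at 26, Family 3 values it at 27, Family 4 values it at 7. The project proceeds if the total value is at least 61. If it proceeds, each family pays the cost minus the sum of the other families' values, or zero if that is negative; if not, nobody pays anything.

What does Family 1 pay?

1

Total value 62 ≥ cost 61, so the project is built.
The other families' values sum to 60.
Cost minus that sum is 61 - 60 = 1.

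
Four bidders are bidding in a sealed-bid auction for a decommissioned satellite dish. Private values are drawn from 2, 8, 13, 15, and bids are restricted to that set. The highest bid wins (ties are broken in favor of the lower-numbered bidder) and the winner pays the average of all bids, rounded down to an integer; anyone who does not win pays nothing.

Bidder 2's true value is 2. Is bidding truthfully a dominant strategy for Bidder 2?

Yes

Check each profile of the others' bids and compare truth against every alternative bid.
Others bid (2, 8, 8): truth gives 0, best alternative gives -4.
Others bid (2, 2, 8): truth gives 0, best alternative gives -3.
Others bid (2, 8, 2): truth gives 0, best alternative gives -3.
Others bid (2, 2, 2): truth gives 0, best alternative gives -1.
Others bid (2, 2, 13): truth gives 0, best alternative gives 0.
Others bid (2, 2, 15): truth gives 0, best alternative gives 0.
(Remaining 58 profiles checked similarly; truth is weakly best in each.)
In every case the truthful bid is at least as good as any alternative, so it is a dominant strategy.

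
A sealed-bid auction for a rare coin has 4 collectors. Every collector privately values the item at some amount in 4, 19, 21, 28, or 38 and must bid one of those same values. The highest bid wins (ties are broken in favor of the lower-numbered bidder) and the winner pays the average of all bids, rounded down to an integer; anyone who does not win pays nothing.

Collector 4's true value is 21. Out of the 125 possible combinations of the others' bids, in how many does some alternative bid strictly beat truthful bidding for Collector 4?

16

Others bid (4, 4, 4): truth gives 13; bid 19 gives 14 > 13. Violating.
Others bid (4, 4, 21): truth gives 0; bid 28 gives 7 > 0. Violating.
Others bid (4, 4, 28): truth gives 0; bid 38 gives 3 > 0. Violating.
Others bid (4, 19, 21): truth gives 0; bid 28 gives 3 > 0. Violating.
Others bid (4, 4, 19): truth gives 9; no alternative beats it.
Others bid (4, 4, 38): truth gives 0; no alternative beats it.
(Checking all 125 profiles: 16 have a profitable deviation, 109 do not.)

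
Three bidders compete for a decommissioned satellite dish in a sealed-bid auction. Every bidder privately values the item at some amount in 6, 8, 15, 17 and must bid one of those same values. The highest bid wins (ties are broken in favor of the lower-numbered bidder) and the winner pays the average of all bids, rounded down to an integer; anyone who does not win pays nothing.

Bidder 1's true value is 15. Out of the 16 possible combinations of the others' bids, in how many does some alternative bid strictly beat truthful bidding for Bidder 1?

8

Others bid (6, 6): truth gives 6; bid 6 gives 9 > 6. Violating.
Others bid (6, 8): truth gives 6; bid 8 gives 8 > 6. Violating.
Others bid (6, 17): truth gives 0; bid 17 gives 2 > 0. Violating.
Others bid (8, 6): truth gives 6; bid 8 gives 8 > 6. Violating.
Others bid (6, 15): truth gives 3; no alternative beats it.
Others bid (8, 15): truth gives 3; no alternative beats it.
(Checking all 16 profiles: 8 have a profitable deviation, 8 do not.)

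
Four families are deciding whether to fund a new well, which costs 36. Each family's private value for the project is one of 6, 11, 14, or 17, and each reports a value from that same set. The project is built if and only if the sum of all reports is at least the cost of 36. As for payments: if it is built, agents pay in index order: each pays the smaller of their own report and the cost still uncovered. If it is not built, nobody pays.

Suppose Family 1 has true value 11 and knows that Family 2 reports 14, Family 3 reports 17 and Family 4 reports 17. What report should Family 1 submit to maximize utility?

Report 6: project built, pays 6, utility 11 - 6 = 5.
Report 11: project built, pays 11, utility 11 - 11 = 0.
Report 14: project built, pays 14, utility 11 - 14 = -3.
Report 17: project built, pays 17, utility 11 - 17 = -6.
The best choice is 6 with utility 5.

6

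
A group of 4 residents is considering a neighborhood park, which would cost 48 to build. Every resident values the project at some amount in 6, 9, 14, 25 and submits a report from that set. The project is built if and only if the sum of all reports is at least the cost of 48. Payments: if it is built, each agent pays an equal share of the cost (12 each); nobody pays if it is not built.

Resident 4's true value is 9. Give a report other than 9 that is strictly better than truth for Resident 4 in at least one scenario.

Suppose Resident 1 reports 6, Resident 2 reports 9 and Resident 3 reports 25.
Report 9: project built, pays 12, utility 9 - 12 = -3.
Report 6: project not built, utility 0.
So reporting 6 beats truth here (0 > -3).

6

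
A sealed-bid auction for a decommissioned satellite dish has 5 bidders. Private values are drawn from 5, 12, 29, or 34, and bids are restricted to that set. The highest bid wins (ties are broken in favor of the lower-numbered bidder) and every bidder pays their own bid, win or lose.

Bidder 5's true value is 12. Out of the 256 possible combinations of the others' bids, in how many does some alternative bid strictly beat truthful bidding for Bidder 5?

Others bid (5, 5, 5, 12): truth gives -12; bid 5 gives -5 > -12. Violating.
Others bid (5, 5, 5, 29): truth gives -12; bid 5 gives -5 > -12. Violating.
Others bid (5, 5, 5, 34): truth gives -12; bid 5 gives -5 > -12. Violating.
Others bid (5, 5, 12, 5): truth gives -12; bid 5 gives -5 > -12. Violating.
Others bid (5, 5, 5, 5): truth gives 0; no alternative beats it.
(Checking all 256 profiles: 255 have a profitable deviation, 1 does not.)

255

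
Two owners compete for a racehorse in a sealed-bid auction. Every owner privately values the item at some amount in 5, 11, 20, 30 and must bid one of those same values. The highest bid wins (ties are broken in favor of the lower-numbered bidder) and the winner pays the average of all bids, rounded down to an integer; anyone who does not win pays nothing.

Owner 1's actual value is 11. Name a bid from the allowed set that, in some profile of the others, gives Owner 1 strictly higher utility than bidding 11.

Suppose Owner 2 bids 5.
Bid 11: wins, pays 8, utility 11 - 8 = 3.
Bid 5: wins, pays 5, utility 11 - 5 = 6.
So bidding 5 beats truth here (6 > 3).

5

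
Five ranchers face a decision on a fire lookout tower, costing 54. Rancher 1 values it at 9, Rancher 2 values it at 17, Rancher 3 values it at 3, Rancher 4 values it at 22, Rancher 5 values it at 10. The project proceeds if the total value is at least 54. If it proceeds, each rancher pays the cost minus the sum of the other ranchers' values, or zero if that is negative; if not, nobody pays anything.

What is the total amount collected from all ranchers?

30

Total value 61 ≥ cost 54, so it is built.
Rancher 1: others sum to 52; max(0, 54 - 52) = 2.
Rancher 2: others sum to 44; max(0, 54 - 44) = 10.
Rancher 3: others sum to 58; max(0, 54 - 58) = 0.
Rancher 4: others sum to 39; max(0, 54 - 39) = 15.
Rancher 5: others sum to 51; max(0, 54 - 51) = 3.
Total collected = 2 + 10 + 0 + 15 + 3 = 30.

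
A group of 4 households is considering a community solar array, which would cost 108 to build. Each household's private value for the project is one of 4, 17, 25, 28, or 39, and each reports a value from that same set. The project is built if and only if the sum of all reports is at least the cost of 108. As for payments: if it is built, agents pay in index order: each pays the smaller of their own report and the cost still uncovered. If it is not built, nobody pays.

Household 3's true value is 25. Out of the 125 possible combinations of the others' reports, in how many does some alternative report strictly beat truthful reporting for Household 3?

19

Others report (17, 39, 39): truth gives 0; report 17 gives 8 > 0. Violating.
Others report (25, 28, 39): truth gives 0; report 17 gives 8 > 0. Violating.
Others report (25, 39, 28): truth gives 0; report 17 gives 8 > 0. Violating.
Others report (25, 39, 39): truth gives 0; report 17 gives 8 > 0. Violating.
Others report (4, 4, 4): truth gives 0; no alternative beats it.
Others report (4, 4, 17): truth gives 0; no alternative beats it.
(Checking all 125 profiles: 19 have a profitable deviation, 106 do not.)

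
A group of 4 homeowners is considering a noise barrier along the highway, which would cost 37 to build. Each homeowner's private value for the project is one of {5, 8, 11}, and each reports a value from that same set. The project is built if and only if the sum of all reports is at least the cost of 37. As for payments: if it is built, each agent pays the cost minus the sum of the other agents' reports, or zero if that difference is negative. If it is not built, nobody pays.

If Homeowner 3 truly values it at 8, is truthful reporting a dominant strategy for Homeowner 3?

Yes

Check each profile of the others' reports and compare truth against every alternative report.
Others report (11, 11, 11): truth gives 4, best alternative gives 4.
Others report (8, 11, 11): truth gives 1, best alternative gives 1.
Others report (11, 8, 11): truth gives 1, best alternative gives 1.
Others report (11, 11, 8): truth gives 1, best alternative gives 1.
Others report (5, 5, 5): truth gives 0, best alternative gives 0.
Others report (5, 5, 8): truth gives 0, best alternative gives 0.
(Remaining 21 profiles checked similarly; truth is weakly best in each.)
In every case the truthful report is at least as good as any alternative, so it is a dominant strategy.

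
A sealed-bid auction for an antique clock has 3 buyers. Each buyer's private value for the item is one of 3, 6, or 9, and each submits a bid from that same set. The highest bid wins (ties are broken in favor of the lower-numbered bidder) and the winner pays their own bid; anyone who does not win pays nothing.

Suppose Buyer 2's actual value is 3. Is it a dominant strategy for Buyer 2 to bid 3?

Yes

Check each profile of the others' bids and compare truth against every alternative bid.
Others bid (3, 3): truth gives 0, best alternative gives -3.
Others bid (3, 6): truth gives 0, best alternative gives -3.
Others bid (3, 9): truth gives 0, best alternative gives 0.
Others bid (6, 3): truth gives 0, best alternative gives 0.
Others bid (6, 6): truth gives 0, best alternative gives 0.
Others bid (6, 9): truth gives 0, best alternative gives 0.
(Remaining 3 profiles checked similarly; truth is weakly best in each.)
In every case the truthful bid is at least as good as any alternative, so it is a dominant strategy.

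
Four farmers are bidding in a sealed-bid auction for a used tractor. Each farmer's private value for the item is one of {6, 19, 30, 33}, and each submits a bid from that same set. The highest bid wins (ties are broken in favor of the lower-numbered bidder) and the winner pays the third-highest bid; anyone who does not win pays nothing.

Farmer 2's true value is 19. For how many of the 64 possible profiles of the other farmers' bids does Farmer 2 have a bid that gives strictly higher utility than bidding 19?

Others bid (6, 6, 30): truth gives 0; bid 30 gives 13 > 0. Violating.
Others bid (6, 6, 33): truth gives 0; bid 33 gives 13 > 0. Violating.
Others bid (6, 30, 6): truth gives 0; bid 30 gives 13 > 0. Violating.
Others bid (6, 33, 6): truth gives 0; bid 33 gives 13 > 0. Violating.
Others bid (6, 6, 6): truth gives 13; no alternative beats it.
Others bid (6, 6, 19): truth gives 13; no alternative beats it.
(Checking all 64 profiles: 6 have a profitable deviation, 58 do not.)

6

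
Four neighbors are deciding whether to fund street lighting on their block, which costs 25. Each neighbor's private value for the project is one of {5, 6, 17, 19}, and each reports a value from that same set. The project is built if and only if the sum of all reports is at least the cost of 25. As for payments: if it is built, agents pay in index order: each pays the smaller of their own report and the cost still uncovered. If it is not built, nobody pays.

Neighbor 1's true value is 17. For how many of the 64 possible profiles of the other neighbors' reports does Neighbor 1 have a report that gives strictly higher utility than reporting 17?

Others report (5, 5, 17): truth gives 0; report 5 gives 12 > 0. Violating.
Others report (5, 5, 19): truth gives 0; report 5 gives 12 > 0. Violating.
Others report (5, 6, 17): truth gives 0; report 5 gives 12 > 0. Violating.
Others report (5, 6, 19): truth gives 0; report 5 gives 12 > 0. Violating.
Others report (5, 5, 5): truth gives 0; no alternative beats it.
Others report (5, 5, 6): truth gives 0; no alternative beats it.
(Checking all 64 profiles: 56 have a profitable deviation, 8 do not.)

56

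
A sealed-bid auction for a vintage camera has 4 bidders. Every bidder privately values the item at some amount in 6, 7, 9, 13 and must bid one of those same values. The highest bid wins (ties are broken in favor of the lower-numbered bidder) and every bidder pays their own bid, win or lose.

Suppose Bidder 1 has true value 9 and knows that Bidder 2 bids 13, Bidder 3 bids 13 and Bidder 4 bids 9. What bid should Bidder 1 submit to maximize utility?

Bid 6: loses but pays 6, utility -6.
Bid 7: loses but pays 7, utility -7.
Bid 9: loses but pays 9, utility -9.
Bid 13: wins, pays 13, utility 9 - 13 = -4.
The best choice is 13 with utility -4.

13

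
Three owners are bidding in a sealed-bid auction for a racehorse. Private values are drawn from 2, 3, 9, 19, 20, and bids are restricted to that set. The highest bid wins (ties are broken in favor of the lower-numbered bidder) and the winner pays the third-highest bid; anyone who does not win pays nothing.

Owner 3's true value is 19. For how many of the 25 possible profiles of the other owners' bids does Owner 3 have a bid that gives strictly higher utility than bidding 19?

6

Others bid (2, 19): truth gives 0; bid 20 gives 17 > 0. Violating.
Others bid (3, 19): truth gives 0; bid 20 gives 16 > 0. Violating.
Others bid (9, 19): truth gives 0; bid 20 gives 10 > 0. Violating.
Others bid (19, 2): truth gives 0; bid 20 gives 17 > 0. Violating.
Others bid (2, 2): truth gives 17; no alternative beats it.
Others bid (2, 3): truth gives 17; no alternative beats it.
(Checking all 25 profiles: 6 have a profitable deviation, 19 do not.)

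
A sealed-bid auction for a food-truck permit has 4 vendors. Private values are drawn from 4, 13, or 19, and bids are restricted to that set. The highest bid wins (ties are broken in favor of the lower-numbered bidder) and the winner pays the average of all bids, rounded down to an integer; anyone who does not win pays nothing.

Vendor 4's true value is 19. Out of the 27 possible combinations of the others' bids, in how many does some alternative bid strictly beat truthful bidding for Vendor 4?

Others bid (4, 4, 4): truth gives 12; bid 13 gives 13 > 12. Violating.
Others bid (4, 4, 13): truth gives 9; no alternative beats it.
Others bid (4, 4, 19): truth gives 0; no alternative beats it.
(Checking all 27 profiles: 1 has a profitable deviation, 26 do not.)

1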